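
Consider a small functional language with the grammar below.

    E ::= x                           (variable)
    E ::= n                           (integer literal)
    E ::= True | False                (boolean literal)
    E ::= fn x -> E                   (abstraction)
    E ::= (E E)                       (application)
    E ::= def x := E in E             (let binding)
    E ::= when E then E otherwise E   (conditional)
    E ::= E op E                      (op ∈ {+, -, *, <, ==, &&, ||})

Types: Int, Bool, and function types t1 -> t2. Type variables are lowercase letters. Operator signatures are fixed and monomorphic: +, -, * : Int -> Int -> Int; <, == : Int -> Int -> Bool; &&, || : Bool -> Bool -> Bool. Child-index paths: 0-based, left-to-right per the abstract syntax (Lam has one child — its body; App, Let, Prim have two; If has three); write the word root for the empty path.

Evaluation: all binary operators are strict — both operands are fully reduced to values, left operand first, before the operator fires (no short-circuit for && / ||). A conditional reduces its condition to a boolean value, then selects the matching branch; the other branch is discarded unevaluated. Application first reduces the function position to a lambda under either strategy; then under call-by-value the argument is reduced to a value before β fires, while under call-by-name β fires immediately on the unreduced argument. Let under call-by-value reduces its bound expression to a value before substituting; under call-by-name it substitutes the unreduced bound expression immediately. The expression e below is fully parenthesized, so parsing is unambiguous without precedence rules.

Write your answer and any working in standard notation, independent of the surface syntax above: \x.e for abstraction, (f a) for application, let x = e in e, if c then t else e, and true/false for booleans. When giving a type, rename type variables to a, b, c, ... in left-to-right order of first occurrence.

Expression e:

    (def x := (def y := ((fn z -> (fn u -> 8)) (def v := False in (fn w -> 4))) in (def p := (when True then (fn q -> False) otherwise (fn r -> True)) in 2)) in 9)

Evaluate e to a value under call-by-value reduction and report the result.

Answer: 9

Working:
step 0: (let x = (let y = ((\z.(\u.8)) (let v = false in (\w.4))) in (let p = (if true then (\q.false) else (\r.true)) in 2)) in 9)
step 1: [let@0.0.1] (let x = (let y = ((\z.(\u.8)) (\w.4)) in (let p = (if true then (\q.false) else (\r.true)) in 2)) in 9)
step 2: [beta@0.0] (let x = (let y = (\u.8) in (let p = (if true then (\q.false) else (\r.true)) in 2)) in 9)
step 3: [let@0] (let x = (let p = (if true then (\q.false) else (\r.true)) in 2) in 9)
step 4: [if@0.0] (let x = (let p = (\q.false) in 2) in 9)
step 5: [let@0] (let x = 2 in 9)
step 6: [let@root] 9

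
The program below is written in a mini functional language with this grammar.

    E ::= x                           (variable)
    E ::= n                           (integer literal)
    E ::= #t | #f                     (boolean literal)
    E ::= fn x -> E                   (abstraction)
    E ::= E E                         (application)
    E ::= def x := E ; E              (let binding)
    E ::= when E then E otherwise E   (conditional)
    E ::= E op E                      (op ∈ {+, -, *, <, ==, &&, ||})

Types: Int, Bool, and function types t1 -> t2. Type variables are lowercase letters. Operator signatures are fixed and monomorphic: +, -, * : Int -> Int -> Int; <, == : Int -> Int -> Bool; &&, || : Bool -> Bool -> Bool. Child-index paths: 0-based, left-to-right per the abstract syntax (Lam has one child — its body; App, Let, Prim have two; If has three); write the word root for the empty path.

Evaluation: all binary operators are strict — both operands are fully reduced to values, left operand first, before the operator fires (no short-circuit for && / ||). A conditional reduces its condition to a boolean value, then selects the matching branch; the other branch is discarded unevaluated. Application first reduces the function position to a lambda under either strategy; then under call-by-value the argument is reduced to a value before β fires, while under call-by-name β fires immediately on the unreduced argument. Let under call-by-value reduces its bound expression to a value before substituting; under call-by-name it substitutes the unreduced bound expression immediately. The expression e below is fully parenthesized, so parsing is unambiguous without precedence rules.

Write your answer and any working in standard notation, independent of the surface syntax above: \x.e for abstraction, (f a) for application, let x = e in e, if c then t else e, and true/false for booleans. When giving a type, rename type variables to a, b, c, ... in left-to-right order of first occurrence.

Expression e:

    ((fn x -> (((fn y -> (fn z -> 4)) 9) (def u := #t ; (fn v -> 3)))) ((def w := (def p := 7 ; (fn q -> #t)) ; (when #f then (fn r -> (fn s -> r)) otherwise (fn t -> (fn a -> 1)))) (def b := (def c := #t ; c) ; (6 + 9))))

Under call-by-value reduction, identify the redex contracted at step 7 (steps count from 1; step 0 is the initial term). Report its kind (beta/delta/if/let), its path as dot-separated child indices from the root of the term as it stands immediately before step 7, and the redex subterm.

Answer: beta at 1 : ((\t.(\a.1)) 15)

Trace:
step 0: ((\x.(((\y.(\z.4)) 9) (let u = true in (\v.3)))) ((let w = (let p = 7 in (\q.true)) in (if false then (\r.(\s.r)) else (\t.(\a.1)))) (let b = (let c = true in c) in (6 + 9))))
step 1: [let@1.0.0] ((\x.(((\y.(\z.4)) 9) (let u = true in (\v.3)))) ((let w = (\q.true) in (if false then (\r.(\s.r)) else (\t.(\a.1)))) (let b = (let c = true in c) in (6 + 9))))
step 2: [let@1.0] ((\x.(((\y.(\z.4)) 9) (let u = true in (\v.3)))) ((if false then (\r.(\s.r)) else (\t.(\a.1))) (let b = (let c = true in c) in (6 + 9))))
step 3: [if@1.0] ((\x.(((\y.(\z.4)) 9) (let u = true in (\v.3)))) ((\t.(\a.1)) (let b = (let c = true in c) in (6 + 9))))
step 4: [let@1.1.0] ((\x.(((\y.(\z.4)) 9) (let u = true in (\v.3)))) ((\t.(\a.1)) (let b = true in (6 + 9))))
step 5: [let@1.1] ((\x.(((\y.(\z.4)) 9) (let u = true in (\v.3)))) ((\t.(\a.1)) (6 + 9)))
step 6: [delta@1.1] ((\x.(((\y.(\z.4)) 9) (let u = true in (\v.3)))) ((\t.(\a.1)) 15))
step 7: [beta@1] ((\x.(((\y.(\z.4)) 9) (let u = true in (\v.3)))) (\a.1))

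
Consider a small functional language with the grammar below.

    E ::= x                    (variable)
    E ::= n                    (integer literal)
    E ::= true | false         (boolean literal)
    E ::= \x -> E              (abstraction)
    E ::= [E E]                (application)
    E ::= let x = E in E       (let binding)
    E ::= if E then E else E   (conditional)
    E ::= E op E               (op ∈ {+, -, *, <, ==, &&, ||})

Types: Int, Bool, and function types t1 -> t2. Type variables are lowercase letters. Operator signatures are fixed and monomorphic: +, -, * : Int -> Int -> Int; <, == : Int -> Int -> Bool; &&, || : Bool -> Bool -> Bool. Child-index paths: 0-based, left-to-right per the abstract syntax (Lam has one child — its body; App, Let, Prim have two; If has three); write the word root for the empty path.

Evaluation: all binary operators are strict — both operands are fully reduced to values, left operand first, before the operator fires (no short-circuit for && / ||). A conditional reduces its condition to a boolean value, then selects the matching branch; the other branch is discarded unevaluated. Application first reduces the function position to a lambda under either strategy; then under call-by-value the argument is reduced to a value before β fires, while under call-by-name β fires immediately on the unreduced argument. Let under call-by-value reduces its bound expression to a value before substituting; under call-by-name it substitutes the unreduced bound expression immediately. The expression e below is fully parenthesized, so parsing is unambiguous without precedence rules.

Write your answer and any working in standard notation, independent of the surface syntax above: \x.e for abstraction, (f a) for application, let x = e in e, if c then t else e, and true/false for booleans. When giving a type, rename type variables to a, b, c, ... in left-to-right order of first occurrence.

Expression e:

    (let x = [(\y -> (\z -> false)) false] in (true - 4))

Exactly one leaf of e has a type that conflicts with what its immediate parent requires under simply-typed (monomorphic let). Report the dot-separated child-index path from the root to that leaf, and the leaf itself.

Trace:
\z._ : b -> Bool
\y._ : a -> b -> Bool
  unify a -> b -> Bool ~ Bool -> c
  unify a ~ Bool
  unify b -> Bool ~ c
_ _ : b -> Bool
let x : b -> Bool
  unify Bool ~ Int
  FAIL: mismatch Bool ~ Int

Answer: 1.0 : true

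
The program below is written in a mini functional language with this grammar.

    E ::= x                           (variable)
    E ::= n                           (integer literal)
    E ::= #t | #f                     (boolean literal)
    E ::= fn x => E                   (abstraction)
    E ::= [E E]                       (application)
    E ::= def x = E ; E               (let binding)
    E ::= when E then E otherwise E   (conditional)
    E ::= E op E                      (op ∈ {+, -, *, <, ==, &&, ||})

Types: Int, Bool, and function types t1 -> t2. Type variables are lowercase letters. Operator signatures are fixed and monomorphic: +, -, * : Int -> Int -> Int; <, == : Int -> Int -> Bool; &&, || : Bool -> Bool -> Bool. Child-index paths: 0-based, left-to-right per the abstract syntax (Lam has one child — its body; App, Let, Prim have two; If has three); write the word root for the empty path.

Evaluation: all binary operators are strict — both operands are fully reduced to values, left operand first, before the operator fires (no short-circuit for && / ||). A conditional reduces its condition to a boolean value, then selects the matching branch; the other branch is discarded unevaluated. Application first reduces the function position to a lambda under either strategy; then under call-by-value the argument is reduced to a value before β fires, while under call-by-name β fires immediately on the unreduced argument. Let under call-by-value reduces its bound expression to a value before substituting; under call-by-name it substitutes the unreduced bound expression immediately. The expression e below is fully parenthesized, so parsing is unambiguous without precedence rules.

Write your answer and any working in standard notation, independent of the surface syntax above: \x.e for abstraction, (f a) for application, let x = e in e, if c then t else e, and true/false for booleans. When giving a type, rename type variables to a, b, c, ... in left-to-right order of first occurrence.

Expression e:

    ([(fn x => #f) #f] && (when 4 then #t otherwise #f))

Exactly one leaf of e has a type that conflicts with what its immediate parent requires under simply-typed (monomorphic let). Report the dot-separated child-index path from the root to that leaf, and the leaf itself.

Answer: 1.0 : 4

Trace:
\x._ : a -> Bool
  unify a -> Bool ~ Bool -> b
  unify a ~ Bool
  unify Bool ~ b
_ _ : Bool
  unify Bool ~ Bool
  unify Int ~ Bool
  FAIL: mismatch Int ~ Bool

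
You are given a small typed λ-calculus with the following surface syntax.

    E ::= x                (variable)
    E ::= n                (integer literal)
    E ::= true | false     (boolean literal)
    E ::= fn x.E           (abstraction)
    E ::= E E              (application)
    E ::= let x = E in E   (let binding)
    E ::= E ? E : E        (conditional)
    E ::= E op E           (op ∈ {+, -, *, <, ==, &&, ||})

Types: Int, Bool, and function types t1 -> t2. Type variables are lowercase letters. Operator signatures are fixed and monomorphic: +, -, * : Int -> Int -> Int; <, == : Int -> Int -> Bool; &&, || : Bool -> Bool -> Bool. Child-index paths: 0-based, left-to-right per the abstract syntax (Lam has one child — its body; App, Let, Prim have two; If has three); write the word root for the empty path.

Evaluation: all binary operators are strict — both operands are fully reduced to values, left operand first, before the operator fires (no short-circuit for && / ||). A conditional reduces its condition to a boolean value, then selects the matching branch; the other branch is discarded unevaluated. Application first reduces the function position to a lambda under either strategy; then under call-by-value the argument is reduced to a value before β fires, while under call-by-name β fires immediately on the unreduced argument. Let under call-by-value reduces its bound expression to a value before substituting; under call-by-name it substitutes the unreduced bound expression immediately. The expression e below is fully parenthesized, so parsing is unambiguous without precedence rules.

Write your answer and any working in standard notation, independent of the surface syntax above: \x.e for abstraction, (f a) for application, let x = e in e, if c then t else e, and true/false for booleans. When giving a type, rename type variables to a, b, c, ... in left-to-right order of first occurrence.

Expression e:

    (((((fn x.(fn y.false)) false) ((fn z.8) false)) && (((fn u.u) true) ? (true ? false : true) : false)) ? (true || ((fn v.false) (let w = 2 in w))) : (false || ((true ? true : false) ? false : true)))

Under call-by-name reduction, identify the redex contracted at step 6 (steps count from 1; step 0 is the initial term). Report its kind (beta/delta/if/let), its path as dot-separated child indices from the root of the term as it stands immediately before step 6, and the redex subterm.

Working:
step 0: (if ((((\x.(\y.false)) false) ((\z.8) false)) && (if ((\u.u) true) then (if true then false else true) else false)) then (true || ((\v.false) (let w = 2 in w))) else (false || (if (if true then true else false) then false else true)))
step 1: [beta@0.0.0] (if (((\y.false) ((\z.8) false)) && (if ((\u.u) true) then (if true then false else true) else false)) then (true || ((\v.false) (let w = 2 in w))) else (false || (if (if true then true else false) then false else true)))
step 2: [beta@0.0] (if (false && (if ((\u.u) true) then (if true then false else true) else false)) then (true || ((\v.false) (let w = 2 in w))) else (false || (if (if true then true else false) then false else true)))
step 3: [beta@0.1.0] (if (false && (if true then (if true then false else true) else false)) then (true || ((\v.false) (let w = 2 in w))) else (false || (if (if true then true else false) then false else true)))
step 4: [if@0.1] (if (false && (if true then false else true)) then (true || ((\v.false) (let w = 2 in w))) else (false || (if (if true then true else false) then false else true)))
step 5: [if@0.1] (if (false && false) then (true || ((\v.false) (let w = 2 in w))) else (false || (if (if true then true else false) then false else true)))
step 6: [delta@0] (if false then (true || ((\v.false) (let w = 2 in w))) else (false || (if (if true then true else false) then false else true)))

Answer: delta at 0 : (false && false)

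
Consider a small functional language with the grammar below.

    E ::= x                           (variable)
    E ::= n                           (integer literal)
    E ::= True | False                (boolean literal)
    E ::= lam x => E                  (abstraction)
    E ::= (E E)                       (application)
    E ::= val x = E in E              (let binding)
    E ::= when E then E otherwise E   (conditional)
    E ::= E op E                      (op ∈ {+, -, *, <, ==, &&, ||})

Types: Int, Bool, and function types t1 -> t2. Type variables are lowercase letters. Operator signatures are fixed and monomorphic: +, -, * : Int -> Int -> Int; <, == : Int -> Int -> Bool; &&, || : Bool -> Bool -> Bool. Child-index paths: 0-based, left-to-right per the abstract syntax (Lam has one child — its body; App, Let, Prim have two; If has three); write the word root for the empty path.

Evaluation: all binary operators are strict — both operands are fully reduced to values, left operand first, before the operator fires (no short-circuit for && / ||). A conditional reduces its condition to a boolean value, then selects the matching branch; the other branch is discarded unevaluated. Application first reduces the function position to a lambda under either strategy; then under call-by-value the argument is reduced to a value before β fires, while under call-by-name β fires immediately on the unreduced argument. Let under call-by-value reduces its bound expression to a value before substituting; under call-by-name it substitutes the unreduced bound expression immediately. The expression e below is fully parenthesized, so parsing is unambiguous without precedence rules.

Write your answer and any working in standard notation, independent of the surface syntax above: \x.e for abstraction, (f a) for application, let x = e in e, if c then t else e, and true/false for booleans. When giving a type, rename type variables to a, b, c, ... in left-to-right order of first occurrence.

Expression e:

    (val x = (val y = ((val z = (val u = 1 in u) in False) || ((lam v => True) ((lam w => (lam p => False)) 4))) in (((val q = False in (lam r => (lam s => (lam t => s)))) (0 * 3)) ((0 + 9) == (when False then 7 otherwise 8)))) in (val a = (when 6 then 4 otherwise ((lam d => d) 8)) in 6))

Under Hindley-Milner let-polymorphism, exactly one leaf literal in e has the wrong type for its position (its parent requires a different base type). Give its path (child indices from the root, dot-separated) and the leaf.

Answer: 1.0.0 : 6

Derivation:
let u : Int
u : Int
let z : Int
  unify Bool ~ Bool
\v._ : a -> Bool
\p._ : c -> Bool
\w._ : b -> c -> Bool
  unify b -> c -> Bool ~ Int -> d
  unify b ~ Int
  unify c -> Bool ~ d
_ _ : c -> Bool
  unify a -> Bool ~ (c -> Bool) -> e
  unify a ~ c -> Bool
  unify Bool ~ e
_ _ : Bool
  unify Bool ~ Bool
let y : Bool
let q : Bool
s : g
\t._ : h -> g
\s._ : g -> h -> g
\r._ : f -> g -> h -> g
  unify Int ~ Int
  unify Int ~ Int
  unify f -> g -> h -> g ~ Int -> i
  unify f ~ Int
  unify g -> h -> g ~ i
_ _ : g -> h -> g
  unify Int ~ Int
  unify Int ~ Int
  unify Int ~ Int
  unify Bool ~ Bool
  unify Int ~ Int
  unify Int ~ Int
  unify g -> h -> g ~ Bool -> j
  unify g ~ Bool
  unify h -> Bool ~ j
_ _ : h -> Bool
let x : forall. h -> Bool
  unify Int ~ Bool
  FAIL: mismatch Int ~ Bool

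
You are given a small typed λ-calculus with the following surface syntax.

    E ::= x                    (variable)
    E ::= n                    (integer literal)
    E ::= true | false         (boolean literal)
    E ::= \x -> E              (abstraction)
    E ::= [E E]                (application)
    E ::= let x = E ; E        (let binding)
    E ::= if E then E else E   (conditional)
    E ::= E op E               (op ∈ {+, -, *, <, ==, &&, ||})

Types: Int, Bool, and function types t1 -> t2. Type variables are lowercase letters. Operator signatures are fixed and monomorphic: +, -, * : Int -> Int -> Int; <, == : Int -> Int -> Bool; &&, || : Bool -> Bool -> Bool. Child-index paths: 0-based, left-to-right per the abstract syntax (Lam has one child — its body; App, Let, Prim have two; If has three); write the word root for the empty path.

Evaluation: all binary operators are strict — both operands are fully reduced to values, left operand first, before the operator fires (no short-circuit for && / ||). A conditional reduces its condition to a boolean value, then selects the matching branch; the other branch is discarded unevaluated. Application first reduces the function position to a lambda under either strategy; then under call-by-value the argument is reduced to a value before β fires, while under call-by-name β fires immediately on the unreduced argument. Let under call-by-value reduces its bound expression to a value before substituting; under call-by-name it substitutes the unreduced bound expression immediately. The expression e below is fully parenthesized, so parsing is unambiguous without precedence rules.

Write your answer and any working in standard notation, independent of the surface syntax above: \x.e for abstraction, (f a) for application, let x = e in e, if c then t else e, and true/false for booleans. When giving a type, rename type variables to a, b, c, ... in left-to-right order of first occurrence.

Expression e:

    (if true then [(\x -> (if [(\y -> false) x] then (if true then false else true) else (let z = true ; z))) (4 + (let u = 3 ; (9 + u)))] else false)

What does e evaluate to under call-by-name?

Working:
step 0: (if true then ((\x.(if ((\y.false) x) then (if true then false else true) else (let z = true in z))) (4 + (let u = 3 in (9 + u)))) else false)
step 1: [if@root] ((\x.(if ((\y.false) x) then (if true then false else true) else (let z = true in z))) (4 + (let u = 3 in (9 + u))))
step 2: [beta@root] (if ((\y.false) (4 + (let u = 3 in (9 + u)))) then (if true then false else true) else (let z = true in z))
step 3: [beta@0] (if false then (if true then false else true) else (let z = true in z))
step 4: [if@root] (let z = true in z)
step 5: [let@root] true

Answer: true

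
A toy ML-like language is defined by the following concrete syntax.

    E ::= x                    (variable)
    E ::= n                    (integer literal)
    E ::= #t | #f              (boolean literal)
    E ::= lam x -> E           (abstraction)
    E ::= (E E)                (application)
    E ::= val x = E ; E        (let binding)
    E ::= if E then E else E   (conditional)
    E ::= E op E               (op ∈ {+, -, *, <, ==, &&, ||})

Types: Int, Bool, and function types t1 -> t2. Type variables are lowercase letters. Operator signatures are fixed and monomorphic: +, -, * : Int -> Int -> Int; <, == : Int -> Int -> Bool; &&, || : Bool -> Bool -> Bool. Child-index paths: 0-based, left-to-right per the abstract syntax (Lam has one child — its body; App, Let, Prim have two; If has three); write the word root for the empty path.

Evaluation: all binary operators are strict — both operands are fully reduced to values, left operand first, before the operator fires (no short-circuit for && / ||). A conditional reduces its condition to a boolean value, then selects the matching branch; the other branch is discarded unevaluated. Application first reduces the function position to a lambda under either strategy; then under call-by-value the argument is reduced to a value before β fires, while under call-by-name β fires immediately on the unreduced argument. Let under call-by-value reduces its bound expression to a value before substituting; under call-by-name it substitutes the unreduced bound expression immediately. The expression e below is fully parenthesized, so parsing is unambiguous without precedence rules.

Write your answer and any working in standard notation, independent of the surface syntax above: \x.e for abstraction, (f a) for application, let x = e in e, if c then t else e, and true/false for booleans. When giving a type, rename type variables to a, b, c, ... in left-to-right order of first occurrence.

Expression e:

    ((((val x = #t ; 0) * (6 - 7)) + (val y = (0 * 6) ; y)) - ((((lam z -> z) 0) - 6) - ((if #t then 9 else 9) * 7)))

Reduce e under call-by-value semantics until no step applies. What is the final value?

Answer: 69

Working:
step 0: ((((let x = true in 0) * (6 - 7)) + (let y = (0 * 6) in y)) - ((((\z.z) 0) - 6) - ((if true then 9 else 9) * 7)))
step 1: [let@0.0.0] (((0 * (6 - 7)) + (let y = (0 * 6) in y)) - ((((\z.z) 0) - 6) - ((if true then 9 else 9) * 7)))
step 2: [delta@0.0.1] (((0 * -1) + (let y = (0 * 6) in y)) - ((((\z.z) 0) - 6) - ((if true then 9 else 9) * 7)))
step 3: [delta@0.0] ((0 + (let y = (0 * 6) in y)) - ((((\z.z) 0) - 6) - ((if true then 9 else 9) * 7)))
step 4: [delta@0.1.0] ((0 + (let y = 0 in y)) - ((((\z.z) 0) - 6) - ((if true then 9 else 9) * 7)))
step 5: [let@0.1] ((0 + 0) - ((((\z.z) 0) - 6) - ((if true then 9 else 9) * 7)))
step 6: [delta@0] (0 - ((((\z.z) 0) - 6) - ((if true then 9 else 9) * 7)))
step 7: [beta@1.0.0] (0 - ((0 - 6) - ((if true then 9 else 9) * 7)))
step 8: [delta@1.0] (0 - (-6 - ((if true then 9 else 9) * 7)))
step 9: [if@1.1.0] (0 - (-6 - (9 * 7)))
step 10: [delta@1.1] (0 - (-6 - 63))
step 11: [delta@1] (0 - -69)
step 12: [delta@root] 69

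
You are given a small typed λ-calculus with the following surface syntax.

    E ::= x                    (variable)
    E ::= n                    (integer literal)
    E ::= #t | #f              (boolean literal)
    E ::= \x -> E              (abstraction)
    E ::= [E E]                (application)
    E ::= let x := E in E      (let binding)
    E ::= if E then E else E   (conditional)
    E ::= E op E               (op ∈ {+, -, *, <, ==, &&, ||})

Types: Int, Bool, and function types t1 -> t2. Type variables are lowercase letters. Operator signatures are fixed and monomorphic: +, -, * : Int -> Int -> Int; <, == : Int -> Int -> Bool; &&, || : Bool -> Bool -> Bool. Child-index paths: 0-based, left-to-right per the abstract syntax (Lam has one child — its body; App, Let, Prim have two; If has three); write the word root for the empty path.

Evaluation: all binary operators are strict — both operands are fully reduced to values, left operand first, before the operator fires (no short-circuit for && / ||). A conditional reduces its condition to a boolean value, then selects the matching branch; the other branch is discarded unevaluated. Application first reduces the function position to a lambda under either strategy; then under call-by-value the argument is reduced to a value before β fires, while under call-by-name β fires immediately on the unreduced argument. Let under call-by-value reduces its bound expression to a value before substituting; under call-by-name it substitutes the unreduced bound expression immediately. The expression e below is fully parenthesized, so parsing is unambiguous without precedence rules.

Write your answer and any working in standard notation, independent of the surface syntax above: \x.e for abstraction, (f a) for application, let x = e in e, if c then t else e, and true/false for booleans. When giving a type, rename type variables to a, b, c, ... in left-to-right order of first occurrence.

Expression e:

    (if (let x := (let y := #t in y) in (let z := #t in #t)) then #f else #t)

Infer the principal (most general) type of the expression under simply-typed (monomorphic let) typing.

Answer: Bool

Derivation:
let y : Bool
y : Bool
let x : Bool
let z : Bool
  unify Bool ~ Bool
  unify Bool ~ Bool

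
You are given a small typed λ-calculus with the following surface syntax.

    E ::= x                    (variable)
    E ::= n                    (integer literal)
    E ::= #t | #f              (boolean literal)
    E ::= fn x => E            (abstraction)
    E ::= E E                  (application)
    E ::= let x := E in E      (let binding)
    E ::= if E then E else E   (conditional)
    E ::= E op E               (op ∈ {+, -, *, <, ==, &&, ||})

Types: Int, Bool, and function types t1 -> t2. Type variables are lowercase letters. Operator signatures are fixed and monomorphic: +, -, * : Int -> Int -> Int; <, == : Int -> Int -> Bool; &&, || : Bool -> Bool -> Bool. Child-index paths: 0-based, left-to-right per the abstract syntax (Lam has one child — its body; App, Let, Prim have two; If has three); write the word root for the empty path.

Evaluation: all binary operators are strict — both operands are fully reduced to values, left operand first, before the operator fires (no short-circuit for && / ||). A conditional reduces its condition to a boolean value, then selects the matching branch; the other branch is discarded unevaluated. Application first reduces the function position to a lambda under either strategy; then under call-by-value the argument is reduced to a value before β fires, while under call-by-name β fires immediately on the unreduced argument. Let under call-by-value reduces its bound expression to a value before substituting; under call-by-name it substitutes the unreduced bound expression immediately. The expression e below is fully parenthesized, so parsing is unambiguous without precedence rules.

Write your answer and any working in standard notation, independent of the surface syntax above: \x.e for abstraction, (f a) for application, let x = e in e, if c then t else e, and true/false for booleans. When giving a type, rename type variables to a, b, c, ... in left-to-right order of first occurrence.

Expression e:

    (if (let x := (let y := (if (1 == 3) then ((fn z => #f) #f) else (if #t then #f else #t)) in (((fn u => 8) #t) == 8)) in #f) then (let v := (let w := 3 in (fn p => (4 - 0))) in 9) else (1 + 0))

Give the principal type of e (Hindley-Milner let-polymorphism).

Answer: Int

Derivation:
  unify Int ~ Int
  unify Int ~ Int
  unify Bool ~ Bool
\z._ : a -> Bool
  unify a -> Bool ~ Bool -> b
  unify a ~ Bool
  unify Bool ~ b
_ _ : Bool
  unify Bool ~ Bool
  unify Bool ~ Bool
  unify Bool ~ Bool
let y : Bool
\u._ : c -> Int
  unify c -> Int ~ Bool -> d
  unify c ~ Bool
  unify Int ~ d
_ _ : Int
  unify Int ~ Int
  unify Int ~ Int
let x : Bool
  unify Bool ~ Bool
let w : Int
  unify Int ~ Int
  unify Int ~ Int
\p._ : e -> Int
let v : forall. e -> Int
  unify Int ~ Int
  unify Int ~ Int
  unify Int ~ Int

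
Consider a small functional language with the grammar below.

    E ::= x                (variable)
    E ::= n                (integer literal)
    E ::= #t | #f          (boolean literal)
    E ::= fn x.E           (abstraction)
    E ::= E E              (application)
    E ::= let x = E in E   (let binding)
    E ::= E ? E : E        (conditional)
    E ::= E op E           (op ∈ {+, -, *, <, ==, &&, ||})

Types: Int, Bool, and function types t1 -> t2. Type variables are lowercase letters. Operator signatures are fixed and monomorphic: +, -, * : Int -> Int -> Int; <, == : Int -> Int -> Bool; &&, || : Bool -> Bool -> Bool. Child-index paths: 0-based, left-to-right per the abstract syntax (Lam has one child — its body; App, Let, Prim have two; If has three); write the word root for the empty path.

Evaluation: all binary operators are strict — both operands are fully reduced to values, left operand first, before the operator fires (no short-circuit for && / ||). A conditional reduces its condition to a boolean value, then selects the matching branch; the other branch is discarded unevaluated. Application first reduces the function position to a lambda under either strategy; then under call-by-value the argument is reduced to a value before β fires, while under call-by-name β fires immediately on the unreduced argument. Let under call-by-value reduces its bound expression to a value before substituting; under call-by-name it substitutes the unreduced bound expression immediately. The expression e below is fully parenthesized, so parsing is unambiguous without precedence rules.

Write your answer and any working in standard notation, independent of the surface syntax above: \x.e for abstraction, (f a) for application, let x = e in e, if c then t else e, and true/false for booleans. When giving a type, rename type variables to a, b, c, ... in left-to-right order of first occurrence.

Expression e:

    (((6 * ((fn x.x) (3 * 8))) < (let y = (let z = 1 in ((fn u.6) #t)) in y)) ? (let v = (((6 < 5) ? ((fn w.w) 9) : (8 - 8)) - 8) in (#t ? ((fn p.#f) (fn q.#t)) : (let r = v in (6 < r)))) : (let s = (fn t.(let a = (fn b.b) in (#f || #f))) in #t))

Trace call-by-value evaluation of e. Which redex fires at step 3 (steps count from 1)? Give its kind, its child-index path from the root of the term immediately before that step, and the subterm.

Trace:
step 0: (if ((6 * ((\x.x) (3 * 8))) < (let y = (let z = 1 in ((\u.6) true)) in y)) then (let v = ((if (6 < 5) then ((\w.w) 9) else (8 - 8)) - 8) in (if true then ((\p.false) (\q.true)) else (let r = v in (6 < r)))) else (let s = (\t.(let a = (\b.b) in (false || false))) in true))
step 1: [delta@0.0.1.1] (if ((6 * ((\x.x) 24)) < (let y = (let z = 1 in ((\u.6) true)) in y)) then (let v = ((if (6 < 5) then ((\w.w) 9) else (8 - 8)) - 8) in (if true then ((\p.false) (\q.true)) else (let r = v in (6 < r)))) else (let s = (\t.(let a = (\b.b) in (false || false))) in true))
step 2: [beta@0.0.1] (if ((6 * 24) < (let y = (let z = 1 in ((\u.6) true)) in y)) then (let v = ((if (6 < 5) then ((\w.w) 9) else (8 - 8)) - 8) in (if true then ((\p.false) (\q.true)) else (let r = v in (6 < r)))) else (let s = (\t.(let a = (\b.b) in (false || false))) in true))
step 3: [delta@0.0] (if (144 < (let y = (let z = 1 in ((\u.6) true)) in y)) then (let v = ((if (6 < 5) then ((\w.w) 9) else (8 - 8)) - 8) in (if true then ((\p.false) (\q.true)) else (let r = v in (6 < r)))) else (let s = (\t.(let a = (\b.b) in (false || false))) in true))

Answer: delta at 0.0 : (6 * 24)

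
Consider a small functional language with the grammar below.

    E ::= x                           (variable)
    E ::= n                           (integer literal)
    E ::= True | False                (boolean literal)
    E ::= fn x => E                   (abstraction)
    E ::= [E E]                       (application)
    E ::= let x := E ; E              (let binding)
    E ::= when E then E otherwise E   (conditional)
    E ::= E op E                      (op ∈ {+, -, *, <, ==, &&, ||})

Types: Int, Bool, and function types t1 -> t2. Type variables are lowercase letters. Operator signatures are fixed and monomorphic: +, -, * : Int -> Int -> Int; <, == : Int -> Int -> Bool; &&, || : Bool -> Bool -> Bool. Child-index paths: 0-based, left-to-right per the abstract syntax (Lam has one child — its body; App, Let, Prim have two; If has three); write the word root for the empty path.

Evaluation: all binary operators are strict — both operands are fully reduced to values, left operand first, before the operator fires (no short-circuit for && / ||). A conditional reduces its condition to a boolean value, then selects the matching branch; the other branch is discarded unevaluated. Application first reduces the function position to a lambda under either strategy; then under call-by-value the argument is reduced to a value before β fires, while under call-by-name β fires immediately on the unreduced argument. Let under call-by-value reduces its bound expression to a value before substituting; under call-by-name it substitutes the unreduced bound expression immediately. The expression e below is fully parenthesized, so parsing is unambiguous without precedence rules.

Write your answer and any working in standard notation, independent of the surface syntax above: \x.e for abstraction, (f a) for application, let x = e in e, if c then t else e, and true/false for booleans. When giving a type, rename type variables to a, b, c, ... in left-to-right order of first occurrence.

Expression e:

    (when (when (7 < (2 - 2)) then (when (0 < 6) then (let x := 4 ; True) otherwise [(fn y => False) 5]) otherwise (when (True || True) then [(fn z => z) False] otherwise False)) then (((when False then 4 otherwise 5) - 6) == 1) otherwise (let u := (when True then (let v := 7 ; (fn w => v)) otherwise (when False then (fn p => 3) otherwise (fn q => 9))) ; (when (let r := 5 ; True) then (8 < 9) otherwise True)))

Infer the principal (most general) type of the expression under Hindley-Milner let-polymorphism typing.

Trace:
  unify Int ~ Int
  unify Int ~ Int
  unify Int ~ Int
  unify Int ~ Int
  unify Bool ~ Bool
  unify Int ~ Int
  unify Int ~ Int
  unify Bool ~ Bool
let x : Int
\y._ : a -> Bool
  unify a -> Bool ~ Int -> b
  unify a ~ Int
  unify Bool ~ b
_ _ : Bool
  unify Bool ~ Bool
  unify Bool ~ Bool
  unify Bool ~ Bool
  unify Bool ~ Bool
z : c
\z._ : c -> c
  unify c -> c ~ Bool -> d
  unify c ~ Bool
  unify Bool ~ d
_ _ : Bool
  unify Bool ~ Bool
  unify Bool ~ Bool
  unify Bool ~ Bool
  unify Bool ~ Bool
  unify Int ~ Int
  unify Int ~ Int
  unify Int ~ Int
  unify Int ~ Int
  unify Int ~ Int
  unify Bool ~ Bool
let v : Int
v : Int
\w._ : e -> Int
  unify Bool ~ Bool
\p._ : f -> Int
\q._ : g -> Int
  unify f -> Int ~ g -> Int
  unify f ~ g
  unify Int ~ Int
  unify e -> Int ~ g -> Int
  unify e ~ g
  unify Int ~ Int
let u : forall. g -> Int
let r : Int
  unify Bool ~ Bool
  unify Int ~ Int
  unify Int ~ Int
  unify Bool ~ Bool
  unify Bool ~ Bool

Answer: Bool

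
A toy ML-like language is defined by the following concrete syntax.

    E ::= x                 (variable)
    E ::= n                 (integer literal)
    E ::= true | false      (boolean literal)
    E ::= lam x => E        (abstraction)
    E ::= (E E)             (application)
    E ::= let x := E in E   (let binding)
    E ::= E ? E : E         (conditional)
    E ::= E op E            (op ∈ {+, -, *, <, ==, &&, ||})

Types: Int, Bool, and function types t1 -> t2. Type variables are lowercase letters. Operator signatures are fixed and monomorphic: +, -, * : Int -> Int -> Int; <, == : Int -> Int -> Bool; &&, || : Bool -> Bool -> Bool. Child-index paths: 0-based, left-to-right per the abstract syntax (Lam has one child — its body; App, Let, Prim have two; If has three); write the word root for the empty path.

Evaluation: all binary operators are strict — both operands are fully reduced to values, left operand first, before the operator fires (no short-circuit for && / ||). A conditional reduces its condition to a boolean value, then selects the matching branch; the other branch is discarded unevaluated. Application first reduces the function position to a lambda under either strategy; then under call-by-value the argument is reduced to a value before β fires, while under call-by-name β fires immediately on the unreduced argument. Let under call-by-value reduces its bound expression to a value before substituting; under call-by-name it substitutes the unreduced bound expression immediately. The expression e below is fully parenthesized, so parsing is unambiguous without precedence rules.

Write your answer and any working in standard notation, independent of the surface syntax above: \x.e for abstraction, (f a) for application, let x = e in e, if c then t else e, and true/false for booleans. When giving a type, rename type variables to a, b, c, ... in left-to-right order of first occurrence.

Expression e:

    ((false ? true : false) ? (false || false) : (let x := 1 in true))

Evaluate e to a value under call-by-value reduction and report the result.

Answer: true

Working:
step 0: (if (if false then true else false) then (false || false) else (let x = 1 in true))
step 1: [if@0] (if false then (false || false) else (let x = 1 in true))
step 2: [if@root] (let x = 1 in true)
step 3: [let@root] true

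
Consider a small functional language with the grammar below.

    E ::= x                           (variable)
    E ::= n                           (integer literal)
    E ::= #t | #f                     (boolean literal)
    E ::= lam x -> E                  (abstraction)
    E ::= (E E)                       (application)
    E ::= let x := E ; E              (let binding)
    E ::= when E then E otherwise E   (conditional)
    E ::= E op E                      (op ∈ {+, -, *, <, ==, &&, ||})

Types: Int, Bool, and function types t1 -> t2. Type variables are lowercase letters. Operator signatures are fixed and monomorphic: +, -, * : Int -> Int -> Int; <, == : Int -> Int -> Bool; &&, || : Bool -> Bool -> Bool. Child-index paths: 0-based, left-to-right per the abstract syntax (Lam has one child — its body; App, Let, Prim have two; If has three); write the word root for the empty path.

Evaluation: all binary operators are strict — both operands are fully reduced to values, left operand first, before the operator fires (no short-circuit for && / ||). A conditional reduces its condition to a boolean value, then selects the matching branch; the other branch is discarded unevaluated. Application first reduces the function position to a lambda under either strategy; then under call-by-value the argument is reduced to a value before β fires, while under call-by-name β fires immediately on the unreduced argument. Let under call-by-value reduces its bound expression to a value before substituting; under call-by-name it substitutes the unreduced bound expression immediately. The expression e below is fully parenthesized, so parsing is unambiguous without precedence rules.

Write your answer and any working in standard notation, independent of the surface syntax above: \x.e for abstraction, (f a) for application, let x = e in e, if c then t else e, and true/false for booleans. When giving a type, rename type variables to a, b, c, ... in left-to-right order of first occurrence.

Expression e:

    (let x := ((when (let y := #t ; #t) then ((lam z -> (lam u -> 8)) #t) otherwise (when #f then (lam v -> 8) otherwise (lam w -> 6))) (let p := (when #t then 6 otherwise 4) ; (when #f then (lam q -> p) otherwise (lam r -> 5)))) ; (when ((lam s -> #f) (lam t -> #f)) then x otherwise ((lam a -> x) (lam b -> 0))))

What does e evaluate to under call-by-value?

Trace:
step 0: (let x = ((if (let y = true in true) then ((\z.(\u.8)) true) else (if false then (\v.8) else (\w.6))) (let p = (if true then 6 else 4) in (if false then (\q.p) else (\r.5)))) in (if ((\s.false) (\t.false)) then x else ((\a.x) (\b.0))))
step 1: [let@0.0.0] (let x = ((if true then ((\z.(\u.8)) true) else (if false then (\v.8) else (\w.6))) (let p = (if true then 6 else 4) in (if false then (\q.p) else (\r.5)))) in (if ((\s.false) (\t.false)) then x else ((\a.x) (\b.0))))
step 2: [if@0.0] (let x = (((\z.(\u.8)) true) (let p = (if true then 6 else 4) in (if false then (\q.p) else (\r.5)))) in (if ((\s.false) (\t.false)) then x else ((\a.x) (\b.0))))
step 3: [beta@0.0] (let x = ((\u.8) (let p = (if true then 6 else 4) in (if false then (\q.p) else (\r.5)))) in (if ((\s.false) (\t.false)) then x else ((\a.x) (\b.0))))
step 4: [if@0.1.0] (let x = ((\u.8) (let p = 6 in (if false then (\q.p) else (\r.5)))) in (if ((\s.false) (\t.false)) then x else ((\a.x) (\b.0))))
step 5: [let@0.1] (let x = ((\u.8) (if false then (\q.6) else (\r.5))) in (if ((\s.false) (\t.false)) then x else ((\a.x) (\b.0))))
step 6: [if@0.1] (let x = ((\u.8) (\r.5)) in (if ((\s.false) (\t.false)) then x else ((\a.x) (\b.0))))
step 7: [beta@0] (let x = 8 in (if ((\s.false) (\t.false)) then x else ((\a.x) (\b.0))))
step 8: [let@root] (if ((\s.false) (\t.false)) then 8 else ((\a.8) (\b.0)))
step 9: [beta@0] (if false then 8 else ((\a.8) (\b.0)))
step 10: [if@root] ((\a.8) (\b.0))
step 11: [beta@root] 8

Answer: 8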